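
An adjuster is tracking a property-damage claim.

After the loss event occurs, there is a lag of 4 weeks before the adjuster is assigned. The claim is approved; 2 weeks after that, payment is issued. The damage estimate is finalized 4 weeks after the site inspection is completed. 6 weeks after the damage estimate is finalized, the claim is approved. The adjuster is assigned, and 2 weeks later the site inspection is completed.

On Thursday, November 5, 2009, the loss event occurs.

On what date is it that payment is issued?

The loss event occurs: Nov 5, 2009.
The adjuster is assigned: Nov 5, 2009 + 4 weeks = Dec 3, 2009.
The site inspection is completed: Dec 3, 2009 + 2 weeks = Dec 17, 2009.
The damage estimate is finalized: Dec 17, 2009 + 4 weeks = Jan 14, 2010.
The claim is approved: Jan 14, 2010 + 6 weeks = Feb 25, 2010.
Payment is issued: Feb 25, 2010 + 2 weeks = Mar 11, 2010.

Thursday, March 11, 2010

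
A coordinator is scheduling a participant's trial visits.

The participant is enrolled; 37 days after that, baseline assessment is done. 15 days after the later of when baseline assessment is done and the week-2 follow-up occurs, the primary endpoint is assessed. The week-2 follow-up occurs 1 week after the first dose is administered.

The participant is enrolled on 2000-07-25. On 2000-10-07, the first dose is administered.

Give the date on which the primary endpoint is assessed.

2000-10-29

The participant is enrolled: Jul 25, 2000.
Baseline assessment is done: Jul 25, 2000 + 37 days = Aug 31, 2000.
The first dose is administered: Oct 7, 2000.
The week-2 follow-up occurs: Oct 7, 2000 + 1 week = Oct 14, 2000.
Both prerequisites met — baseline assessment is done (Aug 31, 2000), the week-2 follow-up occurs (Oct 14, 2000); the later is Oct 14, 2000.
The primary endpoint is assessed: Oct 14, 2000 + 15 days = Oct 29, 2000.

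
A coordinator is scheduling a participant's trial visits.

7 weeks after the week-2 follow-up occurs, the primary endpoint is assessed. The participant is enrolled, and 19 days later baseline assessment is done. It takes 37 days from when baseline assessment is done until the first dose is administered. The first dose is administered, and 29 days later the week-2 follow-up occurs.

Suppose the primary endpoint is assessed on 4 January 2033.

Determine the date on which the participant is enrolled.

The primary endpoint is assessed: Jan 4, 2033.
The week-2 follow-up occurs: Jan 4, 2033 − 7 weeks = Nov 16, 2032.
The first dose is administered: Nov 16, 2032 − 29 days = Oct 18, 2032.
Baseline assessment is done: Oct 18, 2032 − 37 days = Sep 11, 2032.
The participant is enrolled: Sep 11, 2032 − 19 days = Aug 23, 2032.

23 August 2032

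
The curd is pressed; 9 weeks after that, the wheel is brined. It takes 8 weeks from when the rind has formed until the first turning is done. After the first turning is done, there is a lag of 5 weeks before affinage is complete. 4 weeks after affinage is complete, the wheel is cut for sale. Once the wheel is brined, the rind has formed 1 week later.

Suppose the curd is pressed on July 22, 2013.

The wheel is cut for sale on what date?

January 27, 2014

The curd is pressed: Jul 22, 2013.
The wheel is brined: Jul 22, 2013 + 9 weeks = Sep 23, 2013.
The rind has formed: Sep 23, 2013 + 1 week = Sep 30, 2013.
The first turning is done: Sep 30, 2013 + 8 weeks = Nov 25, 2013.
Affinage is complete: Nov 25, 2013 + 5 weeks = Dec 30, 2013.
The wheel is cut for sale: Dec 30, 2013 + 4 weeks = Jan 27, 2014.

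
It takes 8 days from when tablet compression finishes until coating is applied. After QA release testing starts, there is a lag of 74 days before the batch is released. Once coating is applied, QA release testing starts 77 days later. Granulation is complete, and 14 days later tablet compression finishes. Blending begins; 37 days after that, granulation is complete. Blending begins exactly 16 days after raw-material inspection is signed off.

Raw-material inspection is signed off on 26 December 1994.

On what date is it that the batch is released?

Raw-material inspection is signed off: Dec 26, 1994.
Blending begins: Dec 26, 1994 + 16 days = Jan 11, 1995.
Granulation is complete: Jan 11, 1995 + 37 days = Feb 17, 1995.
Tablet compression finishes: Feb 17, 1995 + 14 days = Mar 3, 1995.
Coating is applied: Mar 3, 1995 + 8 days = Mar 11, 1995.
QA release testing starts: Mar 11, 1995 + 77 days = May 27, 1995.
The batch is released: May 27, 1995 + 74 days = Aug 9, 1995.

9 August 1995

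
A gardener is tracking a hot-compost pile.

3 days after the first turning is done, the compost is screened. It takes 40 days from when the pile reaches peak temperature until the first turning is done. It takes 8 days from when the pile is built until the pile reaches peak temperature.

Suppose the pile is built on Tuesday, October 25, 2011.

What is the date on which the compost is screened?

Thursday, December 15, 2011

The pile is built: Oct 25, 2011.
The pile reaches peak temperature: Oct 25, 2011 + 8 days = Nov 2, 2011.
The first turning is done: Nov 2, 2011 + 40 days = Dec 12, 2011.
The compost is screened: Dec 12, 2011 + 3 days = Dec 15, 2011.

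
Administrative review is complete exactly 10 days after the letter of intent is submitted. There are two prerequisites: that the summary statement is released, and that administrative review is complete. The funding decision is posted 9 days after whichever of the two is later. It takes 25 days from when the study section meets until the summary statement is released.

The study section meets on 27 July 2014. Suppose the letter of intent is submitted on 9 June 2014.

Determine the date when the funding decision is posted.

30 August 2014

The study section meets: Jul 27, 2014.
The summary statement is released: Jul 27, 2014 + 25 days = Aug 21, 2014.
The letter of intent is submitted: Jun 9, 2014.
Administrative review is complete: Jun 9, 2014 + 10 days = Jun 19, 2014.
Both prerequisites met — the summary statement is released (Aug 21, 2014), administrative review is complete (Jun 19, 2014); the later is Aug 21, 2014.
The funding decision is posted: Aug 21, 2014 + 9 days = Aug 30, 2014.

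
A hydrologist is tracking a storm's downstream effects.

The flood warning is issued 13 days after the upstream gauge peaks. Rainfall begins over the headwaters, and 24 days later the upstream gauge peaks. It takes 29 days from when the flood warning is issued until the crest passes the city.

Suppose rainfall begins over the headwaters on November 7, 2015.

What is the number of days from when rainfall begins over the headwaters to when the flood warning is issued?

Causal path: rainfall begins over the headwaters → the upstream gauge peaks → the flood warning is issued.
Total delay along the path: 24 + 13 = 37 days.

37 days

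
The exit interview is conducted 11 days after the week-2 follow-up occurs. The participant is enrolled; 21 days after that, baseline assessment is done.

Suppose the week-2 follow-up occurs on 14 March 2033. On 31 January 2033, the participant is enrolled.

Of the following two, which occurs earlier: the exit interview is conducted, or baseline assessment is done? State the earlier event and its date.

Baseline assessment is done — 21 February 2033

The week-2 follow-up occurs: Mar 14, 2033.
The exit interview is conducted: Mar 14, 2033 + 11 days = Mar 25, 2033.
The participant is enrolled: Jan 31, 2033.
Baseline assessment is done: Jan 31, 2033 + 21 days = Feb 21, 2033.
Comparing: the exit interview is conducted on Mar 25, 2033 vs baseline assessment is done on Feb 21, 2033. Earlier: baseline assessment is done.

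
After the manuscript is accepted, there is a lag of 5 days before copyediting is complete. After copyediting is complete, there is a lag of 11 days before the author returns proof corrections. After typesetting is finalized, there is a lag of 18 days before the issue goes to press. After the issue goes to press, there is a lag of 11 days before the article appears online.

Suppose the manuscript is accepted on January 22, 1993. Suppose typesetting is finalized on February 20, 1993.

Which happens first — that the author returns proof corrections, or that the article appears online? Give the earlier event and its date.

The manuscript is accepted: Jan 22, 1993.
Copyediting is complete: Jan 22, 1993 + 5 days = Jan 27, 1993.
The author returns proof corrections: Jan 27, 1993 + 11 days = Feb 7, 1993.
Typesetting is finalized: Feb 20, 1993.
The issue goes to press: Feb 20, 1993 + 18 days = Mar 10, 1993.
The article appears online: Mar 10, 1993 + 11 days = Mar 21, 1993.
Comparing: the author returns proof corrections on Feb 7, 1993 vs the article appears online on Mar 21, 1993. Earlier: the author returns proof corrections.

The author returns proof corrections — February 7, 1993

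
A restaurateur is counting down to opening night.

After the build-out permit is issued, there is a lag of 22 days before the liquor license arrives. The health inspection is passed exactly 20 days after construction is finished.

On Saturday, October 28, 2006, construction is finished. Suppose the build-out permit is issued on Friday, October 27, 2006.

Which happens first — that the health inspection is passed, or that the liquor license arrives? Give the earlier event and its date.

The health inspection is passed — Friday, November 17, 2006

Construction is finished: Oct 28, 2006.
The health inspection is passed: Oct 28, 2006 + 20 days = Nov 17, 2006.
The build-out permit is issued: Oct 27, 2006.
The liquor license arrives: Oct 27, 2006 + 22 days = Nov 18, 2006.
Comparing: the health inspection is passed on Nov 17, 2006 vs the liquor license arrives on Nov 18, 2006. Earlier: the health inspection is passed.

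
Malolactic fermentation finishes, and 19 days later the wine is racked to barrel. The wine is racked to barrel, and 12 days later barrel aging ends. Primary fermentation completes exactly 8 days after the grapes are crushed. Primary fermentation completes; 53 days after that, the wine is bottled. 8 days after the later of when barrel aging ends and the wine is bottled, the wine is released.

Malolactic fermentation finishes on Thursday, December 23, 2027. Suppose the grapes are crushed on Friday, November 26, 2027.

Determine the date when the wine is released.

Thursday, February 3, 2028

Malolactic fermentation finishes: Dec 23, 2027.
The wine is racked to barrel: Dec 23, 2027 + 19 days = Jan 11, 2028.
Barrel aging ends: Jan 11, 2028 + 12 days = Jan 23, 2028.
The grapes are crushed: Nov 26, 2027.
Primary fermentation completes: Nov 26, 2027 + 8 days = Dec 4, 2027.
The wine is bottled: Dec 4, 2027 + 53 days = Jan 26, 2028.
Both prerequisites met — barrel aging ends (Jan 23, 2028), the wine is bottled (Jan 26, 2028); the later is Jan 26, 2028.
The wine is released: Jan 26, 2028 + 8 days = Feb 3, 2028.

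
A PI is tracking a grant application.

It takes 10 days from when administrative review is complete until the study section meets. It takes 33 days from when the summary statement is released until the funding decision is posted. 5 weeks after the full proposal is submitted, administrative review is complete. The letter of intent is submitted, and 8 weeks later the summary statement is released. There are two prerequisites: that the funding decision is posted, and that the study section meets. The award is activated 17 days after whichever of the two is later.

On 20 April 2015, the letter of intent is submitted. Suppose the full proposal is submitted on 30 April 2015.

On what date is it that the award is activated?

4 August 2015

The letter of intent is submitted: Apr 20, 2015.
The summary statement is released: Apr 20, 2015 + 8 weeks = Jun 15, 2015.
The funding decision is posted: Jun 15, 2015 + 33 days = Jul 18, 2015.
The full proposal is submitted: Apr 30, 2015.
Administrative review is complete: Apr 30, 2015 + 5 weeks = Jun 4, 2015.
The study section meets: Jun 4, 2015 + 10 days = Jun 14, 2015.
Both prerequisites met — the funding decision is posted (Jul 18, 2015), the study section meets (Jun 14, 2015); the later is Jul 18, 2015.
The award is activated: Jul 18, 2015 + 17 days = Aug 4, 2015.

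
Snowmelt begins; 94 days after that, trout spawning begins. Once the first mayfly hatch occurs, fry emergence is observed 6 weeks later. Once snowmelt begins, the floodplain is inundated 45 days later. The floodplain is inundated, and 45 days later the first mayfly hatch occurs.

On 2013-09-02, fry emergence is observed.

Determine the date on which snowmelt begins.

Fry emergence is observed: Sep 2, 2013.
The first mayfly hatch occurs: Sep 2, 2013 − 6 weeks = Jul 22, 2013.
The floodplain is inundated: Jul 22, 2013 − 45 days = Jun 7, 2013.
Snowmelt begins: Jun 7, 2013 − 45 days = Apr 23, 2013.

2013-04-23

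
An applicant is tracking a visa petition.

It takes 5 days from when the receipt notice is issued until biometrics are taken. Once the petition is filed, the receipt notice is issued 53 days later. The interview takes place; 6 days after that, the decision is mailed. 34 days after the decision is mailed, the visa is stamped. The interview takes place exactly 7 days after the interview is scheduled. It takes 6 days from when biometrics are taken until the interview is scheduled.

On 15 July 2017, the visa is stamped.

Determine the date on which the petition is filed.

The visa is stamped: Jul 15, 2017.
The decision is mailed: Jul 15, 2017 − 34 days = Jun 11, 2017.
The interview takes place: Jun 11, 2017 − 6 days = Jun 5, 2017.
The interview is scheduled: Jun 5, 2017 − 7 days = May 29, 2017.
Biometrics are taken: May 29, 2017 − 6 days = May 23, 2017.
The receipt notice is issued: May 23, 2017 − 5 days = May 18, 2017.
The petition is filed: May 18, 2017 − 53 days = Mar 26, 2017.

26 March 2017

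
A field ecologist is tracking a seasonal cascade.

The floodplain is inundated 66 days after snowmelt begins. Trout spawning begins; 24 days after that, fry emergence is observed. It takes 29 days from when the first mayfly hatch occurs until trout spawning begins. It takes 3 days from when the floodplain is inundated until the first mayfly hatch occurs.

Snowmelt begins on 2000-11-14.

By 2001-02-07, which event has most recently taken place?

Snowmelt begins: Nov 14, 2000.
The floodplain is inundated: Nov 14, 2000 + 66 days = Jan 19, 2001.
The first mayfly hatch occurs: Jan 19, 2001 + 3 days = Jan 22, 2001.
Trout spawning begins: Jan 22, 2001 + 29 days = Feb 20, 2001.
Fry emergence is observed: Feb 20, 2001 + 24 days = Mar 16, 2001.
Feb 7, 2001 falls between when the first mayfly hatch occurs (Jan 22, 2001) and when trout spawning begins (Feb 20, 2001).

The first mayfly hatch occurs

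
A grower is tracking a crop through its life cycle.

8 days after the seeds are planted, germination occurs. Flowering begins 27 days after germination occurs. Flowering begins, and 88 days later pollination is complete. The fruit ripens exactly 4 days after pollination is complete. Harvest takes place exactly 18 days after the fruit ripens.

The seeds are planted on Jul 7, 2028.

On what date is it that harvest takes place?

Nov 29, 2028

The seeds are planted: Jul 7, 2028.
Germination occurs: Jul 7, 2028 + 8 days = Jul 15, 2028.
Flowering begins: Jul 15, 2028 + 27 days = Aug 11, 2028.
Pollination is complete: Aug 11, 2028 + 88 days = Nov 7, 2028.
The fruit ripens: Nov 7, 2028 + 4 days = Nov 11, 2028.
Harvest takes place: Nov 11, 2028 + 18 days = Nov 29, 2028.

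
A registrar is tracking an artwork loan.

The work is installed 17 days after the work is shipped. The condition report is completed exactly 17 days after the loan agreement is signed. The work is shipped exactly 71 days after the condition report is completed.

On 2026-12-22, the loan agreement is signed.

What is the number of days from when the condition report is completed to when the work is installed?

Causal path: the condition report is completed → the work is shipped → the work is installed.
Total delay along the path: 71 + 17 = 88 days.

88 days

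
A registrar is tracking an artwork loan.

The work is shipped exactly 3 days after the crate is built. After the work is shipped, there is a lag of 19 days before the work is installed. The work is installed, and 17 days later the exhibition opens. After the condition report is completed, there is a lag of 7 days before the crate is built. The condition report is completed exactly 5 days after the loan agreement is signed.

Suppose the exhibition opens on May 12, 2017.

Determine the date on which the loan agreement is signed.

The exhibition opens: May 12, 2017.
The work is installed: May 12, 2017 − 17 days = Apr 25, 2017.
The work is shipped: Apr 25, 2017 − 19 days = Apr 6, 2017.
The crate is built: Apr 6, 2017 − 3 days = Apr 3, 2017.
The condition report is completed: Apr 3, 2017 − 7 days = Mar 27, 2017.
The loan agreement is signed: Mar 27, 2017 − 5 days = Mar 22, 2017.

Mar 22, 2017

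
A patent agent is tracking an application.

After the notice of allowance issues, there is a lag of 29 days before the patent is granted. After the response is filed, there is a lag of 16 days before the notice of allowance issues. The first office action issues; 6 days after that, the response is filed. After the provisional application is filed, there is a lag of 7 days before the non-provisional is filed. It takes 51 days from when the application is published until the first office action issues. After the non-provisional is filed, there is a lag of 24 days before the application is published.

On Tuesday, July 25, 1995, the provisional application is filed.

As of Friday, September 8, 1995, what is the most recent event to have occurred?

The application is published

The provisional application is filed: Jul 25, 1995.
The non-provisional is filed: Jul 25, 1995 + 7 days = Aug 1, 1995.
The application is published: Aug 1, 1995 + 24 days = Aug 25, 1995.
The first office action issues: Aug 25, 1995 + 51 days = Oct 15, 1995.
The response is filed: Oct 15, 1995 + 6 days = Oct 21, 1995.
The notice of allowance issues: Oct 21, 1995 + 16 days = Nov 6, 1995.
The patent is granted: Nov 6, 1995 + 29 days = Dec 5, 1995.
Sep 8, 1995 falls between when the application is published (Aug 25, 1995) and when the first office action issues (Oct 15, 1995).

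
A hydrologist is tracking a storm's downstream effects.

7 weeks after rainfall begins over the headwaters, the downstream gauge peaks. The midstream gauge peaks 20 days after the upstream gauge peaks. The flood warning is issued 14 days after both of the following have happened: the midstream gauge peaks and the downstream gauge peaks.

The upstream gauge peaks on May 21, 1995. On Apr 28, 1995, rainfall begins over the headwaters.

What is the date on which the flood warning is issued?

Jun 30, 1995

The upstream gauge peaks: May 21, 1995.
The midstream gauge peaks: May 21, 1995 + 20 days = Jun 10, 1995.
Rainfall begins over the headwaters: Apr 28, 1995.
The downstream gauge peaks: Apr 28, 1995 + 7 weeks = Jun 16, 1995.
Both prerequisites met — the midstream gauge peaks (Jun 10, 1995), the downstream gauge peaks (Jun 16, 1995); the later is Jun 16, 1995.
The flood warning is issued: Jun 16, 1995 + 14 days = Jun 30, 1995.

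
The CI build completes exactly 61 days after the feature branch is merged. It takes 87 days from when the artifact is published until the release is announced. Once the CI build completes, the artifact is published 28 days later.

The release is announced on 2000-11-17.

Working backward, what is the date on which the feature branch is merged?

2000-05-25

The release is announced: Nov 17, 2000.
The artifact is published: Nov 17, 2000 − 87 days = Aug 22, 2000.
The CI build completes: Aug 22, 2000 − 28 days = Jul 25, 2000.
The feature branch is merged: Jul 25, 2000 − 61 days = May 25, 2000.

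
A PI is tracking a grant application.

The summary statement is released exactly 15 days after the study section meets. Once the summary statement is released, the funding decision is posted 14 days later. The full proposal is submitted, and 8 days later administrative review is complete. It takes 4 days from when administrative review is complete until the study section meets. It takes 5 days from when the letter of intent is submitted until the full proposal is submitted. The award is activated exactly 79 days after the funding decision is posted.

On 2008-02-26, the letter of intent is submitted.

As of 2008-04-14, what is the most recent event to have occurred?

The funding decision is posted

The letter of intent is submitted: Feb 26, 2008.
The full proposal is submitted: Feb 26, 2008 + 5 days = Mar 2, 2008.
Administrative review is complete: Mar 2, 2008 + 8 days = Mar 10, 2008.
The study section meets: Mar 10, 2008 + 4 days = Mar 14, 2008.
The summary statement is released: Mar 14, 2008 + 15 days = Mar 29, 2008.
The funding decision is posted: Mar 29, 2008 + 14 days = Apr 12, 2008.
The award is activated: Apr 12, 2008 + 79 days = Jun 30, 2008.
Apr 14, 2008 falls between when the funding decision is posted (Apr 12, 2008) and when the award is activated (Jun 30, 2008).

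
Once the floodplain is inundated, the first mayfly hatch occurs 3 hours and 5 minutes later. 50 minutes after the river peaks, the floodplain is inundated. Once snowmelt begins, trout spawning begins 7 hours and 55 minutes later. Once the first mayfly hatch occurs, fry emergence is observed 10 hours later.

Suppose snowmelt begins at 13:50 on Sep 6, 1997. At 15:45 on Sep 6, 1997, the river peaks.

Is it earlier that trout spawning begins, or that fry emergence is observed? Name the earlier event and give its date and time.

Snowmelt begins: 13:50 Sep 6, 1997.
Trout spawning begins: 13:50 Sep 6, 1997 + 7h55m = 21:45 Sep 6, 1997.
The river peaks: 15:45 Sep 6, 1997.
The floodplain is inundated: 15:45 Sep 6, 1997 + 50m = 16:35 Sep 6, 1997.
The first mayfly hatch occurs: 16:35 Sep 6, 1997 + 3h05m = 19:40 Sep 6, 1997.
Fry emergence is observed: 19:40 Sep 6, 1997 + 10h = 05:40 Sep 7, 1997.
Comparing: trout spawning begins at 21:45 Sep 6, 1997 vs fry emergence is observed at 05:40 Sep 7, 1997. Earlier: trout spawning begins.

Trout spawning begins — 21:45 on Sep 6, 1997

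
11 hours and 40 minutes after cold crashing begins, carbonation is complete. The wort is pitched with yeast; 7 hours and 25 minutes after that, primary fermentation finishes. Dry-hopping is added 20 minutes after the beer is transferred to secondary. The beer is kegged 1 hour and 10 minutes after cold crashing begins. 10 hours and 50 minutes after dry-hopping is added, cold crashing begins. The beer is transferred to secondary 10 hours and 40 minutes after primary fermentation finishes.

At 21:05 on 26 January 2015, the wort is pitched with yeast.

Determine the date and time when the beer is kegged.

The wort is pitched with yeast: 21:05 Jan 26, 2015.
Primary fermentation finishes: 21:05 Jan 26, 2015 + 7h25m = 04:30 Jan 27, 2015.
The beer is transferred to secondary: 04:30 Jan 27, 2015 + 10h40m = 15:10 Jan 27, 2015.
Dry-hopping is added: 15:10 Jan 27, 2015 + 20m = 15:30 Jan 27, 2015.
Cold crashing begins: 15:30 Jan 27, 2015 + 10h50m = 02:20 Jan 28, 2015.
The beer is kegged: 02:20 Jan 28, 2015 + 1h10m = 03:30 Jan 28, 2015.

03:30 on 28 January 2015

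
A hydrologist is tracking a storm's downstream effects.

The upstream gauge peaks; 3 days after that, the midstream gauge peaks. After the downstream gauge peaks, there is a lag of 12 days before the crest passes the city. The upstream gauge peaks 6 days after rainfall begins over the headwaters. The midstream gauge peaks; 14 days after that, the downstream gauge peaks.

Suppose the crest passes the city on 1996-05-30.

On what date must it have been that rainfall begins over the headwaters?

The crest passes the city: May 30, 1996.
The downstream gauge peaks: May 30, 1996 − 12 days = May 18, 1996.
The midstream gauge peaks: May 18, 1996 − 14 days = May 4, 1996.
The upstream gauge peaks: May 4, 1996 − 3 days = May 1, 1996.
Rainfall begins over the headwaters: May 1, 1996 − 6 days = Apr 25, 1996.

1996-04-25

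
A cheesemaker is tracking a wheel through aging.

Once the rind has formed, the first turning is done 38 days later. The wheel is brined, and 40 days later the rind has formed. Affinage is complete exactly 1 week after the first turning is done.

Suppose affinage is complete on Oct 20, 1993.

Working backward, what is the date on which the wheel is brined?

Affinage is complete: Oct 20, 1993.
The first turning is done: Oct 20, 1993 − 1 week = Oct 13, 1993.
The rind has formed: Oct 13, 1993 − 38 days = Sep 5, 1993.
The wheel is brined: Sep 5, 1993 − 40 days = Jul 27, 1993.

Jul 27, 1993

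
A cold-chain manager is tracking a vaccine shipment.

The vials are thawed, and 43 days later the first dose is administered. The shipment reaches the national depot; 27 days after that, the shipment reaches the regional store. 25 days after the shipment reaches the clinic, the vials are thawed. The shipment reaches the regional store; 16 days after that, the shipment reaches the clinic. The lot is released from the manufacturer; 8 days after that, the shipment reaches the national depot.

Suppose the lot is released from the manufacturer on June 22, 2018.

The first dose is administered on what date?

October 19, 2018

The lot is released from the manufacturer: Jun 22, 2018.
The shipment reaches the national depot: Jun 22, 2018 + 8 days = Jun 30, 2018.
The shipment reaches the regional store: Jun 30, 2018 + 27 days = Jul 27, 2018.
The shipment reaches the clinic: Jul 27, 2018 + 16 days = Aug 12, 2018.
The vials are thawed: Aug 12, 2018 + 25 days = Sep 6, 2018.
The first dose is administered: Sep 6, 2018 + 43 days = Oct 19, 2018.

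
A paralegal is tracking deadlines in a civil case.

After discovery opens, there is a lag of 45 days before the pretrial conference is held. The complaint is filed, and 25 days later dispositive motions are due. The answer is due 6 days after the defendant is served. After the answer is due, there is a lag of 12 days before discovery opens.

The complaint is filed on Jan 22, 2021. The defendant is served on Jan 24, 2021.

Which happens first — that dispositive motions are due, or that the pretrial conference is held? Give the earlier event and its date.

Dispositive motions are due — Feb 16, 2021

The complaint is filed: Jan 22, 2021.
Dispositive motions are due: Jan 22, 2021 + 25 days = Feb 16, 2021.
The defendant is served: Jan 24, 2021.
The answer is due: Jan 24, 2021 + 6 days = Jan 30, 2021.
Discovery opens: Jan 30, 2021 + 12 days = Feb 11, 2021.
The pretrial conference is held: Feb 11, 2021 + 45 days = Mar 28, 2021.
Comparing: dispositive motions are due on Feb 16, 2021 vs the pretrial conference is held on Mar 28, 2021. Earlier: dispositive motions are due.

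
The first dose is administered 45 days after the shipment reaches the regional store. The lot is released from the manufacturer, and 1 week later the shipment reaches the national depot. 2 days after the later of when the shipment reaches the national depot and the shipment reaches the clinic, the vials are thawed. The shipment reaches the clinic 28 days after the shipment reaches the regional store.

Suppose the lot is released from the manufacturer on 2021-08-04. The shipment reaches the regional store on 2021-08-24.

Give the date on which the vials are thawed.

The lot is released from the manufacturer: Aug 4, 2021.
The shipment reaches the national depot: Aug 4, 2021 + 1 week = Aug 11, 2021.
The shipment reaches the regional store: Aug 24, 2021.
The shipment reaches the clinic: Aug 24, 2021 + 28 days = Sep 21, 2021.
Both prerequisites met — the shipment reaches the national depot (Aug 11, 2021), the shipment reaches the clinic (Sep 21, 2021); the later is Sep 21, 2021.
The vials are thawed: Sep 21, 2021 + 2 days = Sep 23, 2021.

2021-09-23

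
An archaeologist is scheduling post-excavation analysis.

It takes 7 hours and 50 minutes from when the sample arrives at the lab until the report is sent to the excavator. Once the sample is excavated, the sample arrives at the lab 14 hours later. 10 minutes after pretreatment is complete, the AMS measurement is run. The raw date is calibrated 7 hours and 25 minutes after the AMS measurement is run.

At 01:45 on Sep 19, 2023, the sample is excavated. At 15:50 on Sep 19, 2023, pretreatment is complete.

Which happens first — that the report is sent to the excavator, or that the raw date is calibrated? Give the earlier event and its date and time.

The sample is excavated: 01:45 Sep 19, 2023.
The sample arrives at the lab: 01:45 Sep 19, 2023 + 14h = 15:45 Sep 19, 2023.
The report is sent to the excavator: 15:45 Sep 19, 2023 + 7h50m = 23:35 Sep 19, 2023.
Pretreatment is complete: 15:50 Sep 19, 2023.
The AMS measurement is run: 15:50 Sep 19, 2023 + 10m = 16:00 Sep 19, 2023.
The raw date is calibrated: 16:00 Sep 19, 2023 + 7h25m = 23:25 Sep 19, 2023.
Comparing: the report is sent to the excavator at 23:35 Sep 19, 2023 vs the raw date is calibrated at 23:25 Sep 19, 2023. Earlier: the raw date is calibrated.

The raw date is calibrated — 23:25 on Sep 19, 2023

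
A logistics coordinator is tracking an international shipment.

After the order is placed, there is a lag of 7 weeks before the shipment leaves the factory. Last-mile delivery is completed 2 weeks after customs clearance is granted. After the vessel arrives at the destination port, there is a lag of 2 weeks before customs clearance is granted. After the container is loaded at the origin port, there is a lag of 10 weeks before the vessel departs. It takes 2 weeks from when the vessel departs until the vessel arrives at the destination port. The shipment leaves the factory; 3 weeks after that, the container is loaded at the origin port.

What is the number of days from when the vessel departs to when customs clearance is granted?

Causal path: the vessel departs → the vessel arrives at the destination port → customs clearance is granted.
Total delay along the path: 2 + 2 weeks = 4 weeks = 28 days.

28 days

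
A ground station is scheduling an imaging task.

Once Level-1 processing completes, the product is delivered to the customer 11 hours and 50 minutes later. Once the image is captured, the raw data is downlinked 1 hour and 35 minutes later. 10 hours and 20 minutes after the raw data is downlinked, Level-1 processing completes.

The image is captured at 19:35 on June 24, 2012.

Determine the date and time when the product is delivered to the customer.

19:20 on June 25, 2012

The image is captured: 19:35 Jun 24, 2012.
The raw data is downlinked: 19:35 Jun 24, 2012 + 1h35m = 21:10 Jun 24, 2012.
Level-1 processing completes: 21:10 Jun 24, 2012 + 10h20m = 07:30 Jun 25, 2012.
The product is delivered to the customer: 07:30 Jun 25, 2012 + 11h50m = 19:20 Jun 25, 2012.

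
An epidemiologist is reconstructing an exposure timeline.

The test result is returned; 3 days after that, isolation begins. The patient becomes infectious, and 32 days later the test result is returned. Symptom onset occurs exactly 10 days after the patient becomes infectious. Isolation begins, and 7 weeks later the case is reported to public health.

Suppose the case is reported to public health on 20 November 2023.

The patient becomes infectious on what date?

28 August 2023

The case is reported to public health: Nov 20, 2023.
Isolation begins: Nov 20, 2023 − 7 weeks = Oct 2, 2023.
The test result is returned: Oct 2, 2023 − 3 days = Sep 29, 2023.
The patient becomes infectious: Sep 29, 2023 − 32 days = Aug 28, 2023.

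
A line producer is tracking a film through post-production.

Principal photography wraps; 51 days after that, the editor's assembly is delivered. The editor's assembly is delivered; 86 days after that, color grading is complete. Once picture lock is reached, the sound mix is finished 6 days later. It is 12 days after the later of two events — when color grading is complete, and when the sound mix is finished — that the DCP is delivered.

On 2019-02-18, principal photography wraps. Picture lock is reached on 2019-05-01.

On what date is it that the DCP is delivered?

Principal photography wraps: Feb 18, 2019.
The editor's assembly is delivered: Feb 18, 2019 + 51 days = Apr 10, 2019.
Color grading is complete: Apr 10, 2019 + 86 days = Jul 5, 2019.
Picture lock is reached: May 1, 2019.
The sound mix is finished: May 1, 2019 + 6 days = May 7, 2019.
Both prerequisites met — color grading is complete (Jul 5, 2019), the sound mix is finished (May 7, 2019); the later is Jul 5, 2019.
The DCP is delivered: Jul 5, 2019 + 12 days = Jul 17, 2019.

2019-07-17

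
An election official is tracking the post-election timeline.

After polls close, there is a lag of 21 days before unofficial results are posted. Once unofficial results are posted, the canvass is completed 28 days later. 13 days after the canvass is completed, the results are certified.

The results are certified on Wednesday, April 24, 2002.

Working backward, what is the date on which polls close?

The results are certified: Apr 24, 2002.
The canvass is completed: Apr 24, 2002 − 13 days = Apr 11, 2002.
Unofficial results are posted: Apr 11, 2002 − 28 days = Mar 14, 2002.
Polls close: Mar 14, 2002 − 21 days = Feb 21, 2002.

Thursday, February 21, 2002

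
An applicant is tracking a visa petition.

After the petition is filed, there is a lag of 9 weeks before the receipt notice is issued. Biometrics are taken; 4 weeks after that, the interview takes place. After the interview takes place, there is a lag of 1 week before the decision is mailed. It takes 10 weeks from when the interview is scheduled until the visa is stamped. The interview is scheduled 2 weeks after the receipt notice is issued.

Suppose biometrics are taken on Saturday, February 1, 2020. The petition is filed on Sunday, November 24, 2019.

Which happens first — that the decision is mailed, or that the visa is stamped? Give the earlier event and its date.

The decision is mailed — Saturday, March 7, 2020

Biometrics are taken: Feb 1, 2020.
The interview takes place: Feb 1, 2020 + 4 weeks = Feb 29, 2020.
The decision is mailed: Feb 29, 2020 + 1 week = Mar 7, 2020.
The petition is filed: Nov 24, 2019.
The receipt notice is issued: Nov 24, 2019 + 9 weeks = Jan 26, 2020.
The interview is scheduled: Jan 26, 2020 + 2 weeks = Feb 9, 2020.
The visa is stamped: Feb 9, 2020 + 10 weeks = Apr 19, 2020.
Comparing: the decision is mailed on Mar 7, 2020 vs the visa is stamped on Apr 19, 2020. Earlier: the decision is mailed.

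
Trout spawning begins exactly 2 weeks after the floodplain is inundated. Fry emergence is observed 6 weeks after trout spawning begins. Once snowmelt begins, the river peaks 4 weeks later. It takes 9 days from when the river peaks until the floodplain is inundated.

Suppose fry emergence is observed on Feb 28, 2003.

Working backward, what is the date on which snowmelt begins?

Nov 27, 2002

Fry emergence is observed: Feb 28, 2003.
Trout spawning begins: Feb 28, 2003 − 6 weeks = Jan 17, 2003.
The floodplain is inundated: Jan 17, 2003 − 2 weeks = Jan 3, 2003.
The river peaks: Jan 3, 2003 − 9 days = Dec 25, 2002.
Snowmelt begins: Dec 25, 2002 − 4 weeks = Nov 27, 2002.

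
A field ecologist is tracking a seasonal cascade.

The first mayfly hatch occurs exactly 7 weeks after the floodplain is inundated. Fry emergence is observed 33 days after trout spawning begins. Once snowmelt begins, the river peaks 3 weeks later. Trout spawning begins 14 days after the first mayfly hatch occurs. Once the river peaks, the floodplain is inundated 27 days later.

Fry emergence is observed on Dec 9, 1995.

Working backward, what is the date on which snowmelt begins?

Jul 18, 1995

Fry emergence is observed: Dec 9, 1995.
Trout spawning begins: Dec 9, 1995 − 33 days = Nov 6, 1995.
The first mayfly hatch occurs: Nov 6, 1995 − 14 days = Oct 23, 1995.
The floodplain is inundated: Oct 23, 1995 − 7 weeks = Sep 4, 1995.
The river peaks: Sep 4, 1995 − 27 days = Aug 8, 1995.
Snowmelt begins: Aug 8, 1995 − 3 weeks = Jul 18, 1995.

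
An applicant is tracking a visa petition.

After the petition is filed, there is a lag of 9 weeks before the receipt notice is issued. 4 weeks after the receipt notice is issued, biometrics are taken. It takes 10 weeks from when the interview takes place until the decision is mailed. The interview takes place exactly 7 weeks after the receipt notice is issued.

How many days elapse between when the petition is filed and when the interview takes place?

112 days

Causal path: the petition is filed → the receipt notice is issued → the interview takes place.
Total delay along the path: 9 + 7 weeks = 16 weeks = 112 days.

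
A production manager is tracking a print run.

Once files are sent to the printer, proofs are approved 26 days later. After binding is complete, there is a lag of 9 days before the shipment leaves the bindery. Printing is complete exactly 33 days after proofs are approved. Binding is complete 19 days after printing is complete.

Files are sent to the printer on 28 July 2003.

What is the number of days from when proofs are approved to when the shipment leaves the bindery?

Causal path: proofs are approved → printing is complete → binding is complete → the shipment leaves the bindery.
Total delay along the path: 33 + 19 + 9 = 61 days.

61 days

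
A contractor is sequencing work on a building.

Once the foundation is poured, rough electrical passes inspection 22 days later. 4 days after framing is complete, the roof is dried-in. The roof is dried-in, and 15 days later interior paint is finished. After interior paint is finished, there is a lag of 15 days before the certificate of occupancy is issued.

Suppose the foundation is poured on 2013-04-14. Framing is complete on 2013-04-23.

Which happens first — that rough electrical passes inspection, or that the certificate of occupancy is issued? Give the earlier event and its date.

Rough electrical passes inspection — 2013-05-06

The foundation is poured: Apr 14, 2013.
Rough electrical passes inspection: Apr 14, 2013 + 22 days = May 6, 2013.
Framing is complete: Apr 23, 2013.
The roof is dried-in: Apr 23, 2013 + 4 days = Apr 27, 2013.
Interior paint is finished: Apr 27, 2013 + 15 days = May 12, 2013.
The certificate of occupancy is issued: May 12, 2013 + 15 days = May 27, 2013.
Comparing: rough electrical passes inspection on May 6, 2013 vs the certificate of occupancy is issued on May 27, 2013. Earlier: rough electrical passes inspection.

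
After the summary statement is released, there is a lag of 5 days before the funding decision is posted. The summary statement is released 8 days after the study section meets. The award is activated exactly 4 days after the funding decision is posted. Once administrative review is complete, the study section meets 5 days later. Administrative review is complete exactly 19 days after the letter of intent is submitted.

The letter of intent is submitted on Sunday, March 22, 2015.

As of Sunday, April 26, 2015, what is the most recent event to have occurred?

The summary statement is released

The letter of intent is submitted: Mar 22, 2015.
Administrative review is complete: Mar 22, 2015 + 19 days = Apr 10, 2015.
The study section meets: Apr 10, 2015 + 5 days = Apr 15, 2015.
The summary statement is released: Apr 15, 2015 + 8 days = Apr 23, 2015.
The funding decision is posted: Apr 23, 2015 + 5 days = Apr 28, 2015.
The award is activated: Apr 28, 2015 + 4 days = May 2, 2015.
Apr 26, 2015 falls between when the summary statement is released (Apr 23, 2015) and when the funding decision is posted (Apr 28, 2015).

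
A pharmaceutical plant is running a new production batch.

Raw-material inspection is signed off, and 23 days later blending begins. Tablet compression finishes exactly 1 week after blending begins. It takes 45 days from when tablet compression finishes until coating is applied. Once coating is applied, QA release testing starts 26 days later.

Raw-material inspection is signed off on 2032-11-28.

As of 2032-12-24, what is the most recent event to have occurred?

Blending begins

Raw-material inspection is signed off: Nov 28, 2032.
Blending begins: Nov 28, 2032 + 23 days = Dec 21, 2032.
Tablet compression finishes: Dec 21, 2032 + 1 week = Dec 28, 2032.
Coating is applied: Dec 28, 2032 + 45 days = Feb 11, 2033.
QA release testing starts: Feb 11, 2033 + 26 days = Mar 9, 2033.
Dec 24, 2032 falls between when blending begins (Dec 21, 2032) and when tablet compression finishes (Dec 28, 2032).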